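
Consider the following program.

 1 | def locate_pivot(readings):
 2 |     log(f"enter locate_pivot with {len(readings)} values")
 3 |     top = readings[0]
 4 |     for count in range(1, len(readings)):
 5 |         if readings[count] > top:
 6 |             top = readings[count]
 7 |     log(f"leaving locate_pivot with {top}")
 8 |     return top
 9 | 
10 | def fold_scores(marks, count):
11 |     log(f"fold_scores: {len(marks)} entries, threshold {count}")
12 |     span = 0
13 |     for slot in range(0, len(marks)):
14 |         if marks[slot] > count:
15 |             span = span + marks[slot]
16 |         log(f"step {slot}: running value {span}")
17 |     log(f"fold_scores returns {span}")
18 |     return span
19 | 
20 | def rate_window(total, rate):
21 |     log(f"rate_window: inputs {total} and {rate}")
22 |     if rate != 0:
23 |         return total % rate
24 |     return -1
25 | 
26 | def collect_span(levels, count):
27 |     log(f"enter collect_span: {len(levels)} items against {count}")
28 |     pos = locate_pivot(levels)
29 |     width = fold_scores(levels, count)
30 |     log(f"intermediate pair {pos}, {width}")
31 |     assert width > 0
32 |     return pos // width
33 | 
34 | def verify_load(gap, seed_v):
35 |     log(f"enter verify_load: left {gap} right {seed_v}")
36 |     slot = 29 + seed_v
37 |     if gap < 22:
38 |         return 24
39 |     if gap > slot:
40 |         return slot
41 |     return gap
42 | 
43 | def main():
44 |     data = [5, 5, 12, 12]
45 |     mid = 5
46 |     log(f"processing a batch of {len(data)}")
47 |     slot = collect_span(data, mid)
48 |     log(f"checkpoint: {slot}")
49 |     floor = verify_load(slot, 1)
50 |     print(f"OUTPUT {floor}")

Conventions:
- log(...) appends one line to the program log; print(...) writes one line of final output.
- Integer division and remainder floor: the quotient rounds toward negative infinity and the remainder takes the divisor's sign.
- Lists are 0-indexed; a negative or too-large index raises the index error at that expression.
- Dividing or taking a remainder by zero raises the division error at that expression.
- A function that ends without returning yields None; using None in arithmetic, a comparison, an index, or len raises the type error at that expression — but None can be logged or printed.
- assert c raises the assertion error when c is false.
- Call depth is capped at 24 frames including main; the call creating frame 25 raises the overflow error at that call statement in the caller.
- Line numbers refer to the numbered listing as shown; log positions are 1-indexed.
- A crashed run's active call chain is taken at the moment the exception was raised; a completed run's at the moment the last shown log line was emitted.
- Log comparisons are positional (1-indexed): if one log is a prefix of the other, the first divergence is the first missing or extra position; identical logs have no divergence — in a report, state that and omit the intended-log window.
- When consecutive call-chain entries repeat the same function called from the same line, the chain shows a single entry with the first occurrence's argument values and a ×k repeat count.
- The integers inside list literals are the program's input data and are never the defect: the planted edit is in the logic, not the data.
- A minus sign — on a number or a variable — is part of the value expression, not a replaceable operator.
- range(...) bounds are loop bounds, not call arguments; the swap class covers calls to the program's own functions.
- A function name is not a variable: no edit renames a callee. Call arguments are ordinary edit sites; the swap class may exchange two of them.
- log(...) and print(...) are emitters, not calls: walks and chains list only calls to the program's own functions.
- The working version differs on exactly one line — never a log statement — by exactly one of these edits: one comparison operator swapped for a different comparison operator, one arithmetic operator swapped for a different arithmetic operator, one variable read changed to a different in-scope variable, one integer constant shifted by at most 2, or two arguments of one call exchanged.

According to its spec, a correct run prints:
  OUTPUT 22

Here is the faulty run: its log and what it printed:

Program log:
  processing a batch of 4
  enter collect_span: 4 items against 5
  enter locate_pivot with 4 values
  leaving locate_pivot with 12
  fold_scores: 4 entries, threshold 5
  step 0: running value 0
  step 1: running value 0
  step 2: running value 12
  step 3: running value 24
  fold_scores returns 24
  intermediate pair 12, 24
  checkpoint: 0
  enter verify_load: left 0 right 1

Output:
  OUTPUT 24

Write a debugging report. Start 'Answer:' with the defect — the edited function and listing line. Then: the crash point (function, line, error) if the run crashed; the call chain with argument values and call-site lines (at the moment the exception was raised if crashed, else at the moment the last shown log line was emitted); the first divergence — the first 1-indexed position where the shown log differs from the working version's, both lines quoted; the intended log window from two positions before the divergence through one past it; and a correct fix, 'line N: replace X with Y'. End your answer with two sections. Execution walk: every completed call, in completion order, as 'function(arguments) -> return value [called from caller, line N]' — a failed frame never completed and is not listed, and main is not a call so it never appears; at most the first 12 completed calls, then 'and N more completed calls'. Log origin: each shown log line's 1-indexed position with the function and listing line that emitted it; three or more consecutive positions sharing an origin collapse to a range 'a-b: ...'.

Answer: the defect is in verify_load at line 38.
Key observation: No log line changed; the fault shows up purely in the output.
Call chain: main -> verify_load(0, 1) (called at line 49).
First divergence: none (the log streams are identical).
Execution walk:
  locate_pivot([5, 5, 12, 12]) -> 12  [called from collect_span, line 28]
  fold_scores([5, 5, 12, 12], 5) -> 24  [called from collect_span, line 29]
  collect_span([5, 5, 12, 12], 5) -> 0  [called from main, line 47]
  verify_load(0, 1) -> 24  [called from main, line 49]
Log origin:
  1: logged in main at line 46
  2: logged in collect_span at line 27
  3: logged in locate_pivot at line 2
  4: logged in locate_pivot at line 7
  5: logged in fold_scores at line 11
  6-9: logged in fold_scores at line 16
  10: logged in fold_scores at line 17
  11: logged in collect_span at line 30
  12: logged in main at line 48
  13: logged in verify_load at line 35
A correct fix: line 38: replace `24` with `22`.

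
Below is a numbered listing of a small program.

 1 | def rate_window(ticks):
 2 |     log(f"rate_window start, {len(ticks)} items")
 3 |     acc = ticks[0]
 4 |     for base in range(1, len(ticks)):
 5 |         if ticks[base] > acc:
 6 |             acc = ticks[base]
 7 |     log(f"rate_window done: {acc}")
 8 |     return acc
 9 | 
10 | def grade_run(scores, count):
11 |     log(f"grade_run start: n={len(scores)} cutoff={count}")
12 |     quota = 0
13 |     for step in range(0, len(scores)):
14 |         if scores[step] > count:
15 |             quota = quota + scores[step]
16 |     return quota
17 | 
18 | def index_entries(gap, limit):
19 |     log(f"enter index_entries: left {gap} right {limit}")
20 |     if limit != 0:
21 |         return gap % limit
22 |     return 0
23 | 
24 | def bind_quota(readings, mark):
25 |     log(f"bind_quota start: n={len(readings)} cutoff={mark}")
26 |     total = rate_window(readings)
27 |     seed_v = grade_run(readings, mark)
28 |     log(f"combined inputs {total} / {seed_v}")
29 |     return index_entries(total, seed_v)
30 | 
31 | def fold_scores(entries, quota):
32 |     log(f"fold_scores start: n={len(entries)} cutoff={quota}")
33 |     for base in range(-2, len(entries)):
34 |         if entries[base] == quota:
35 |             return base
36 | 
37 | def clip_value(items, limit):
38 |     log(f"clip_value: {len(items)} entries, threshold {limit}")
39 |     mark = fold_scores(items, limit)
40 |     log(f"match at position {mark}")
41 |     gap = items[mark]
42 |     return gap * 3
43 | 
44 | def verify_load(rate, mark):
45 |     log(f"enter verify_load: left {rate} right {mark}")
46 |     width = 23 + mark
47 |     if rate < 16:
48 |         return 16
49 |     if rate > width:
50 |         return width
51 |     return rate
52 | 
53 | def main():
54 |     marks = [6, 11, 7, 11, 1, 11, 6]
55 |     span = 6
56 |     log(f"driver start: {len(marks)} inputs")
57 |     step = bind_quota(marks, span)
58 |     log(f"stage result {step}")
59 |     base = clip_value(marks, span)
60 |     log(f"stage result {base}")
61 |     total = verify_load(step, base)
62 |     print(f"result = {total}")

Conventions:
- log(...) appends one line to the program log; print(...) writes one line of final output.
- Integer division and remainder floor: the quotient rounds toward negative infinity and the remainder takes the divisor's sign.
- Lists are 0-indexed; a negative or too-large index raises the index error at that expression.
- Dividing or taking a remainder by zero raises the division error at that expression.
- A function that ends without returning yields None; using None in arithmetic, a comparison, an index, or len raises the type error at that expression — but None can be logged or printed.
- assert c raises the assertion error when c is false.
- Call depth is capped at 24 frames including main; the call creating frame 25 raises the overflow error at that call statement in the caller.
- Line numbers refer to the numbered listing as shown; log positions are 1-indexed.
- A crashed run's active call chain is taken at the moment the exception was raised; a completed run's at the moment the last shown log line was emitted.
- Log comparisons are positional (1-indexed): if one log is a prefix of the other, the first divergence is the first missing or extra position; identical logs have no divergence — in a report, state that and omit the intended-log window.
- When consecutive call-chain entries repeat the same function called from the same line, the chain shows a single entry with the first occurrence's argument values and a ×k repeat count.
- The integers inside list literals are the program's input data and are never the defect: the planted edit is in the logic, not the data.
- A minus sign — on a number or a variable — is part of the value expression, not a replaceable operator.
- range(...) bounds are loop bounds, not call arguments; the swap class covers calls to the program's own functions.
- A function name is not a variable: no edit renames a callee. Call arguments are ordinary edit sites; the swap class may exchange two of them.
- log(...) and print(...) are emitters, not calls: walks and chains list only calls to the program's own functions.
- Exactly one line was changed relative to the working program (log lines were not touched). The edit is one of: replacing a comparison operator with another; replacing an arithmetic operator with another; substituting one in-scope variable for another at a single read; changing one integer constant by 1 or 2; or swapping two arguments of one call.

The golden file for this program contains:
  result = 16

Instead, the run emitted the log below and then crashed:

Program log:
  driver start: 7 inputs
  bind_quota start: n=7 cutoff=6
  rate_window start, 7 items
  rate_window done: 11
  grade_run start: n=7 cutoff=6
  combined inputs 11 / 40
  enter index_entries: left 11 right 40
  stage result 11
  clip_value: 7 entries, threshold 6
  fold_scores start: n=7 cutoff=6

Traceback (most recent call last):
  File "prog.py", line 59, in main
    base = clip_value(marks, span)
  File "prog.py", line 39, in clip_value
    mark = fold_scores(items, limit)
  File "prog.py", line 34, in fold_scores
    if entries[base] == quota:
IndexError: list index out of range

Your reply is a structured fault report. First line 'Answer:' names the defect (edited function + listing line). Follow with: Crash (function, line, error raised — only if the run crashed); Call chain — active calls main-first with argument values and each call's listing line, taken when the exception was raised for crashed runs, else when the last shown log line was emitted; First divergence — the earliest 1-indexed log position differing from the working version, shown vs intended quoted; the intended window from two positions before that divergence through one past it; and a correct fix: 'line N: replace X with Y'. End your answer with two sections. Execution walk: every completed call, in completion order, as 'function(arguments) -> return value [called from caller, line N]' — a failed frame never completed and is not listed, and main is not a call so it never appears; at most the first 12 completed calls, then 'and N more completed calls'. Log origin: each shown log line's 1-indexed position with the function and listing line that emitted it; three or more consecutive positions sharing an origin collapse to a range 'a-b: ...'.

Answer: the defect is in fold_scores at line 33.
Key observation: The log ends early — 10 lines, where the working version next logs 'match at position 0'.
Crash: fold_scores, line 34, IndexError.
Call chain: main -> clip_value([6, 11, 7, 11, 1, 11, 6], 6) (called at line 59) -> fold_scores([6, 11, 7, 11, 1, 11, 6], 6) (called at line 39).
First divergence: position 11; the shown log stops at 10 lines while the working version next logs 'match at position 0'.
Intended log window:
  9: clip_value: 7 entries, threshold 6
  10: fold_scores start: n=7 cutoff=6
  11: match at position 0
  12: stage result 18
Execution walk:
  rate_window([6, 11, 7, 11, 1, 11, 6]) -> 11  [called from bind_quota, line 26]
  grade_run([6, 11, 7, 11, 1, 11, 6], 6) -> 40  [called from bind_quota, line 27]
  index_entries(11, 40) -> 11  [called from bind_quota, line 29]
  bind_quota([6, 11, 7, 11, 1, 11, 6], 6) -> 11  [called from main, line 57]
Origin of each log line:
  1 — main, line 56
  2 — bind_quota, line 25
  3 — rate_window, line 2
  4 — rate_window, line 7
  5 — grade_run, line 11
  6 — bind_quota, line 28
  7 — index_entries, line 19
  8 — main, line 58
  9 — clip_value, line 38
  10 — fold_scores, line 32
A correct fix: line 33: replace `-2` with `0`.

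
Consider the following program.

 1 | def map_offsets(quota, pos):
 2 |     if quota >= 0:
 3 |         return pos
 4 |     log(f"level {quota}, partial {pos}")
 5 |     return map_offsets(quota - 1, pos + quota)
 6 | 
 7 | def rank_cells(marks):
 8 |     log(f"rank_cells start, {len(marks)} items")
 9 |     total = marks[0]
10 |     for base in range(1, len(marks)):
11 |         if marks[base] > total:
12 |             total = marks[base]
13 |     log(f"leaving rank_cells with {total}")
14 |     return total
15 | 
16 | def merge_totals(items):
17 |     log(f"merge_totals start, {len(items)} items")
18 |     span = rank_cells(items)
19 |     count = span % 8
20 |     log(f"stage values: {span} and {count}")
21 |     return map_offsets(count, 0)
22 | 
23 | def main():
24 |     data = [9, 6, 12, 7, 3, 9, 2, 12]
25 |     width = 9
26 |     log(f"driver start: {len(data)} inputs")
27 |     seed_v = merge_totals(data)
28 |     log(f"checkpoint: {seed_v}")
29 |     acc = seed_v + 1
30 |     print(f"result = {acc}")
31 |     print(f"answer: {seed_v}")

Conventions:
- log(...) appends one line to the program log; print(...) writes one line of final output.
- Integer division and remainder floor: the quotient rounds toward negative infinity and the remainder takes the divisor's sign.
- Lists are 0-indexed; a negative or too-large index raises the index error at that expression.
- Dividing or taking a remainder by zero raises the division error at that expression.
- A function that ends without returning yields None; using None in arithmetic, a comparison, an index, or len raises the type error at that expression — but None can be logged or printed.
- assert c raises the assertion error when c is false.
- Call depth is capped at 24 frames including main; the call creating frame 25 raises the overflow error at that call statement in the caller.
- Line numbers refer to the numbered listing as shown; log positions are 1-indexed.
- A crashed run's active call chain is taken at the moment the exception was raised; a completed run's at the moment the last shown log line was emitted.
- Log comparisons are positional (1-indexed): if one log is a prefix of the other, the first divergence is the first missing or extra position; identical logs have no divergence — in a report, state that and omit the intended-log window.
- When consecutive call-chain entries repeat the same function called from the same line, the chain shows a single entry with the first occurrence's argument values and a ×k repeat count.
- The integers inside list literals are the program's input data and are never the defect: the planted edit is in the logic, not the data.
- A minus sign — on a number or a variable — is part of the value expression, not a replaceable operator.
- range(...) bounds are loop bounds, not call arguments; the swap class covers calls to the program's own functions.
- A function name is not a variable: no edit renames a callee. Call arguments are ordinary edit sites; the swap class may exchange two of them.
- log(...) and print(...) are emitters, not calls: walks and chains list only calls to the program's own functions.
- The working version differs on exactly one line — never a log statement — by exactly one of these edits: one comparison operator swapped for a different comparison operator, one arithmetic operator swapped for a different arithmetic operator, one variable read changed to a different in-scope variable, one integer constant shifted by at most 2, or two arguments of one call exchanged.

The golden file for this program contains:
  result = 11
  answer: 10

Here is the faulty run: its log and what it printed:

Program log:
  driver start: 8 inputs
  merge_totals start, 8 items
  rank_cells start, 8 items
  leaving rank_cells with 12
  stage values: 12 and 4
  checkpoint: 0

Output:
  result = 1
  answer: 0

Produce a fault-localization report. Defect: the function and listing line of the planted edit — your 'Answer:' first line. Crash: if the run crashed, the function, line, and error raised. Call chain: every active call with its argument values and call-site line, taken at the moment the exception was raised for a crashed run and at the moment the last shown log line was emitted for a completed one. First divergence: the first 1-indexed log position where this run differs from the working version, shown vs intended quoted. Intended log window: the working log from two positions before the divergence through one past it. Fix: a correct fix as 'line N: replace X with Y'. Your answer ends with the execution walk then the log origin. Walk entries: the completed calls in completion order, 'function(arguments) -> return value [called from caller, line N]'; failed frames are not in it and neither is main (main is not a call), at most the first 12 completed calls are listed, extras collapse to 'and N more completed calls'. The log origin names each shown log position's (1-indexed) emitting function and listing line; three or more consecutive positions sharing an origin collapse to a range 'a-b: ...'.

Answer: the defect is in map_offsets at line 2.
Core observation: At log position 6 the runs split — shown 'checkpoint: 0', but the working version logs 'level 4, partial 0'.
Call chain: main.
First divergence: position 6 — shown 'checkpoint: 0', intended 'level 4, partial 0'.
Intended log window:
  4: leaving rank_cells with 12
  5: stage values: 12 and 4
  6: level 4, partial 0
  7: level 3, partial 4
Execution walk:
  rank_cells([9, 6, 12, 7, 3, 9, 2, 12]) -> 12  [called from merge_totals, line 18]
  map_offsets(4, 0) -> 0  [called from merge_totals, line 21]
  merge_totals([9, 6, 12, 7, 3, 9, 2, 12]) -> 0  [called from main, line 27]
Log origins:
  1: from main, line 26
  2: from merge_totals, line 17
  3: from rank_cells, line 8
  4: from rank_cells, line 13
  5: from merge_totals, line 20
  6: from main, line 28
A correct fix: line 2: replace `>=` with `<=`.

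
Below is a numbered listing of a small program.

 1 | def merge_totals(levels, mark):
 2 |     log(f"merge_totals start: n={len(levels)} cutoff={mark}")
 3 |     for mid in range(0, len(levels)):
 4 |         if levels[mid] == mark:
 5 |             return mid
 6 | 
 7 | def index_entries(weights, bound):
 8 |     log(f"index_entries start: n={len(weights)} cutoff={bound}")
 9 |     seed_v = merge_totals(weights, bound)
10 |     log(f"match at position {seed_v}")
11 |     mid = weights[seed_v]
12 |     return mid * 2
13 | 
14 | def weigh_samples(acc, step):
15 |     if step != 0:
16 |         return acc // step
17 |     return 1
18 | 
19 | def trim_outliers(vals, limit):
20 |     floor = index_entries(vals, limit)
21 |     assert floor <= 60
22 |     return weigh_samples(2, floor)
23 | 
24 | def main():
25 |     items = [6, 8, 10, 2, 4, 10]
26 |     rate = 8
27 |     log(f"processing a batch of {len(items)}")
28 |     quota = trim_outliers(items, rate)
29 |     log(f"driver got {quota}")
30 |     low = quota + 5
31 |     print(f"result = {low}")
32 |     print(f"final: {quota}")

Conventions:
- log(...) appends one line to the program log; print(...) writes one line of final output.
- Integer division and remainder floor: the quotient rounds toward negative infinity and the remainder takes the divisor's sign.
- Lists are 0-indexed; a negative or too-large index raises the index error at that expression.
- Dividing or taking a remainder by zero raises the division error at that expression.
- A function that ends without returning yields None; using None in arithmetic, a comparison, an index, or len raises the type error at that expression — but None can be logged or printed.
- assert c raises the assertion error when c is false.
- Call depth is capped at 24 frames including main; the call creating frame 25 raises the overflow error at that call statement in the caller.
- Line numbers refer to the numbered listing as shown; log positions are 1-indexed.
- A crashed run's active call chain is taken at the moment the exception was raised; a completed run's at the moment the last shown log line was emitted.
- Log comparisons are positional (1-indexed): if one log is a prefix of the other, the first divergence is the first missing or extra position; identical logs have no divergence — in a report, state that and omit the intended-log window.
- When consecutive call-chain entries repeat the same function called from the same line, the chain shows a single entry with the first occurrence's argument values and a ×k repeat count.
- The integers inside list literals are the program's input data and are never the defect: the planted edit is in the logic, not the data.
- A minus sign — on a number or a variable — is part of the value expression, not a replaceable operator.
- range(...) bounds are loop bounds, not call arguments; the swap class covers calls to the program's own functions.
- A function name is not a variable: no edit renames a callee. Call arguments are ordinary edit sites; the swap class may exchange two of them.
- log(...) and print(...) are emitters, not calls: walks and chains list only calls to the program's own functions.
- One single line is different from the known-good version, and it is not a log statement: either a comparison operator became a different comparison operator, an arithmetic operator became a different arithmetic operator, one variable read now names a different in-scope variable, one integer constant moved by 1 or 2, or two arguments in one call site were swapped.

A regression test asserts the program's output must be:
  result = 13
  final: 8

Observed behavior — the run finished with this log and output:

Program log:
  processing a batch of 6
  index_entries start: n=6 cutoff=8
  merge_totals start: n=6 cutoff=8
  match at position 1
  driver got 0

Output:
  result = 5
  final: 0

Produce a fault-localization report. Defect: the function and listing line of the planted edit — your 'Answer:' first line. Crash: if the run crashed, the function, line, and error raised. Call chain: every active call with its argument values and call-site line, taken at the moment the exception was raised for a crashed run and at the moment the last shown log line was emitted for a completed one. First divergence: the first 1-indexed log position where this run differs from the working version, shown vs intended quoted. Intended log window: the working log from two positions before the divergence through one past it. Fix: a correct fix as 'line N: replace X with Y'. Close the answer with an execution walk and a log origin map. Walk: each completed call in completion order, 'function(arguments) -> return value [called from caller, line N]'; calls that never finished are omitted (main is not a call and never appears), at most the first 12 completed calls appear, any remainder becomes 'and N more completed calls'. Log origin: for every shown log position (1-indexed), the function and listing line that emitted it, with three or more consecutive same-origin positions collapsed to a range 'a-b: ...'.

Answer: the defect is in trim_outliers at line 22.
Core observation: Log line 5 is where behavior first shows: 'driver got 0' appears instead of 'driver got 8'.
Call chain: main.
First divergence: at position 5 the run shows 'driver got 0' where the working version logs 'driver got 8'.
Intended log window:
  3: merge_totals start: n=6 cutoff=8
  4: match at position 1
  5: driver got 8
Execution walk:
  merge_totals([6, 8, 10, 2, 4, 10], 8) -> 1  [called from index_entries, line 9]
  index_entries([6, 8, 10, 2, 4, 10], 8) -> 16  [called from trim_outliers, line 20]
  weigh_samples(2, 16) -> 0  [called from trim_outliers, line 22]
  trim_outliers([6, 8, 10, 2, 4, 10], 8) -> 0  [called from main, line 28]
Log origins:
  1 — main, line 27
  2 — index_entries, line 8
  3 — merge_totals, line 2
  4 — index_entries, line 10
  5 — main, line 29
A correct fix: line 22: replace `weigh_samples(2, floor)` with `weigh_samples(floor, 2)`.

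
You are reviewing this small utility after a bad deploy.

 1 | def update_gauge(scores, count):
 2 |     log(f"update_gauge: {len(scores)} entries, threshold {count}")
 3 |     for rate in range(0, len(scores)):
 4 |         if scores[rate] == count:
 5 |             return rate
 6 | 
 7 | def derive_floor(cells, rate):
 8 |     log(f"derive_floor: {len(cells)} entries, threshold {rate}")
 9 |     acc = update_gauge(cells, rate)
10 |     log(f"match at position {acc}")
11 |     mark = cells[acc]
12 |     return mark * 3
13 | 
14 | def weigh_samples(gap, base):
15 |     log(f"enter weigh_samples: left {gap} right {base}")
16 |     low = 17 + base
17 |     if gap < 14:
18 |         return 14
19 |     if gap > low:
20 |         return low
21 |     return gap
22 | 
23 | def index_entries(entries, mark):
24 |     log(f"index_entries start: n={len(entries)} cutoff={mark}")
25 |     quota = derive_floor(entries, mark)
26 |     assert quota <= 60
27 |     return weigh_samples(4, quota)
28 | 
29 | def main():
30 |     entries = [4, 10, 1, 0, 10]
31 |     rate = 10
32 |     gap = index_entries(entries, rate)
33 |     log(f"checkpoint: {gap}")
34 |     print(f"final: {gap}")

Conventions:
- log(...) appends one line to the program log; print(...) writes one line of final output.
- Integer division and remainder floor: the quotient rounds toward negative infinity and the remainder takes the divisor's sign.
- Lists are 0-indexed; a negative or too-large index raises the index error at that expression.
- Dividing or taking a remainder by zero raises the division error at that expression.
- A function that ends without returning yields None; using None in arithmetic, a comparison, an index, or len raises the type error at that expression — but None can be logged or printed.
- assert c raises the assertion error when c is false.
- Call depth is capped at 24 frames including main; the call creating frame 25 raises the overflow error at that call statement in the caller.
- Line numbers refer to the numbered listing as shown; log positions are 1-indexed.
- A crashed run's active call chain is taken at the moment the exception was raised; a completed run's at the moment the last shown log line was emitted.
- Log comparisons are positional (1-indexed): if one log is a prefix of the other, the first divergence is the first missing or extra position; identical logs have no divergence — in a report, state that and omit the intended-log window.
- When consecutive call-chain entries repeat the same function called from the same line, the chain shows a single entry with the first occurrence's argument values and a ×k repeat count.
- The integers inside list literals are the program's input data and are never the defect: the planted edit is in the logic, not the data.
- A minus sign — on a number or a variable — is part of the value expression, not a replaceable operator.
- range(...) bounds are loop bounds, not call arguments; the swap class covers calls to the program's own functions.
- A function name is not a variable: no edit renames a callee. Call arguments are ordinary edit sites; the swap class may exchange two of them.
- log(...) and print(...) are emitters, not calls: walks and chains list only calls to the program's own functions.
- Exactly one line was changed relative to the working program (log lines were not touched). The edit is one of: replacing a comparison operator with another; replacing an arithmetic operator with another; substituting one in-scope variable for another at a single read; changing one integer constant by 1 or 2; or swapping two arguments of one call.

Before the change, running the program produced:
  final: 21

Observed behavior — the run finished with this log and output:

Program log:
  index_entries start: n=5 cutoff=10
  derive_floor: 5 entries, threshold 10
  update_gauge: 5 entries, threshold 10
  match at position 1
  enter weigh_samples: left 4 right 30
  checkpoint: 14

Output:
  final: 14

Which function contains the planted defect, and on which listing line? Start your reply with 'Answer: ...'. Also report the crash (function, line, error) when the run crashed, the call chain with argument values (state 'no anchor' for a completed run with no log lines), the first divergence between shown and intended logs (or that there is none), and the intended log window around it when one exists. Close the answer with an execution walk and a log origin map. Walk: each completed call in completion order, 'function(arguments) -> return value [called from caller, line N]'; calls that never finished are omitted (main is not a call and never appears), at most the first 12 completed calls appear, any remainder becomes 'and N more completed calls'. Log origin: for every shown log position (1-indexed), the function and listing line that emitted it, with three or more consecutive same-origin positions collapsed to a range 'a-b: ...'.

Answer: the defect is in index_entries at line 27.
Key observation: Position 5 is the first bad log line: 'enter weigh_samples: left 4 right 30' should read 'enter weigh_samples: left 30 right 4'.
Call chain: main.
First divergence: position 5 — the shown line 'enter weigh_samples: left 4 right 30' should read 'enter weigh_samples: left 30 right 4'.
Intended log window:
  3: update_gauge: 5 entries, threshold 10
  4: match at position 1
  5: enter weigh_samples: left 30 right 4
  6: checkpoint: 21
Execution walk:
  update_gauge([4, 10, 1, 0, 10], 10) -> 1  [called from derive_floor, line 9]
  derive_floor([4, 10, 1, 0, 10], 10) -> 30  [called from index_entries, line 25]
  weigh_samples(4, 30) -> 14  [called from index_entries, line 27]
  index_entries([4, 10, 1, 0, 10], 10) -> 14  [called from main, line 32]
Log origin:
  1: from index_entries, line 24
  2: from derive_floor, line 8
  3: from update_gauge, line 2
  4: from derive_floor, line 10
  5: from weigh_samples, line 15
  6: from main, line 33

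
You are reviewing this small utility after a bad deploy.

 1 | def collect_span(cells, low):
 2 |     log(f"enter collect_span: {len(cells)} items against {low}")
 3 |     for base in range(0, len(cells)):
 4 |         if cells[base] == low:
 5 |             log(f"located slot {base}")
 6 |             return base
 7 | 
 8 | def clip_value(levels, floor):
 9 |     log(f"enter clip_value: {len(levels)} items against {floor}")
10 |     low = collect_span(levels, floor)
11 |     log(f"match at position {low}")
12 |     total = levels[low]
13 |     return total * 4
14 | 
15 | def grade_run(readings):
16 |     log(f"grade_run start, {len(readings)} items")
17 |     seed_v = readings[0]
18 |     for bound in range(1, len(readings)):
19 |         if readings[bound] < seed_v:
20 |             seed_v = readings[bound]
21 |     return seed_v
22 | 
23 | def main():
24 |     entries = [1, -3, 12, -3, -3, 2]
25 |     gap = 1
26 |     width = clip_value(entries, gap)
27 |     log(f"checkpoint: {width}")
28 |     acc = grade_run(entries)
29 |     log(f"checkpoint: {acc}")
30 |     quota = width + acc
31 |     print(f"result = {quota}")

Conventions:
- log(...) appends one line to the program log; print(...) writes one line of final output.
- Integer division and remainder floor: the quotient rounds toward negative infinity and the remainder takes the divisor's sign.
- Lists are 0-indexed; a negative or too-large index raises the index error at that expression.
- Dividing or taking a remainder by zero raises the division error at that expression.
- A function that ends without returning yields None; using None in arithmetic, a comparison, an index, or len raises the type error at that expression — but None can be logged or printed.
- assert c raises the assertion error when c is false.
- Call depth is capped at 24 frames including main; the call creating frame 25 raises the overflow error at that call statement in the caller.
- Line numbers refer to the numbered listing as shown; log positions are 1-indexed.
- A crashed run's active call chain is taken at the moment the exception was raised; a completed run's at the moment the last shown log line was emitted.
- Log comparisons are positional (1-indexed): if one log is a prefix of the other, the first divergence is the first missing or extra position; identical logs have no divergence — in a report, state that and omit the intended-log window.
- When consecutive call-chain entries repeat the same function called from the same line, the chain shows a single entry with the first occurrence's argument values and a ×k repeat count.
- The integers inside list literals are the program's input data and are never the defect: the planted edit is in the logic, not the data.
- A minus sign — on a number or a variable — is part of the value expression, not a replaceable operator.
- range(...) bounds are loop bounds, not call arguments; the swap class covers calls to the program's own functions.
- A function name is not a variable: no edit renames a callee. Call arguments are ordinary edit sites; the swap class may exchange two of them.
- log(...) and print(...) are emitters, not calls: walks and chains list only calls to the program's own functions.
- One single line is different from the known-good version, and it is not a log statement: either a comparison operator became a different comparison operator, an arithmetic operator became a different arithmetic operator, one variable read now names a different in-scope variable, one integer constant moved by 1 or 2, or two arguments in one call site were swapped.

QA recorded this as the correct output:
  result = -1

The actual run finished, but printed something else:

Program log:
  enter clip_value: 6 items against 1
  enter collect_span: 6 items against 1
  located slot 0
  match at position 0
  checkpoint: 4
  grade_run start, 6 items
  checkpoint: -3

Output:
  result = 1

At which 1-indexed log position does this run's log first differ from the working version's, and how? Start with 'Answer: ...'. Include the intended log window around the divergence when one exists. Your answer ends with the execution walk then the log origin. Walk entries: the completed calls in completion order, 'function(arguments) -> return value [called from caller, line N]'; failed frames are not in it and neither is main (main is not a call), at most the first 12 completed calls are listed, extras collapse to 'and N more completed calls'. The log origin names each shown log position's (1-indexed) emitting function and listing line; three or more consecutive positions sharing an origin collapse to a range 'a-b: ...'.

Answer: at position 5 the run shows 'checkpoint: 4' where the working version logs 'checkpoint: 2'.
Intended log window:
  3: located slot 0
  4: match at position 0
  5: checkpoint: 2
  6: grade_run start, 6 items
Execution walk:
  collect_span([1, -3, 12, -3, -3, 2], 1) -> 0  [called from clip_value, line 10]
  clip_value([1, -3, 12, -3, -3, 2], 1) -> 4  [called from main, line 26]
  grade_run([1, -3, 12, -3, -3, 2]) -> -3  [called from main, line 28]
Log origin:
  1: emitted by clip_value (line 9)
  2: emitted by collect_span (line 2)
  3: emitted by collect_span (line 5)
  4: emitted by clip_value (line 11)
  5: emitted by main (line 27)
  6: emitted by grade_run (line 16)
  7: emitted by main (line 29)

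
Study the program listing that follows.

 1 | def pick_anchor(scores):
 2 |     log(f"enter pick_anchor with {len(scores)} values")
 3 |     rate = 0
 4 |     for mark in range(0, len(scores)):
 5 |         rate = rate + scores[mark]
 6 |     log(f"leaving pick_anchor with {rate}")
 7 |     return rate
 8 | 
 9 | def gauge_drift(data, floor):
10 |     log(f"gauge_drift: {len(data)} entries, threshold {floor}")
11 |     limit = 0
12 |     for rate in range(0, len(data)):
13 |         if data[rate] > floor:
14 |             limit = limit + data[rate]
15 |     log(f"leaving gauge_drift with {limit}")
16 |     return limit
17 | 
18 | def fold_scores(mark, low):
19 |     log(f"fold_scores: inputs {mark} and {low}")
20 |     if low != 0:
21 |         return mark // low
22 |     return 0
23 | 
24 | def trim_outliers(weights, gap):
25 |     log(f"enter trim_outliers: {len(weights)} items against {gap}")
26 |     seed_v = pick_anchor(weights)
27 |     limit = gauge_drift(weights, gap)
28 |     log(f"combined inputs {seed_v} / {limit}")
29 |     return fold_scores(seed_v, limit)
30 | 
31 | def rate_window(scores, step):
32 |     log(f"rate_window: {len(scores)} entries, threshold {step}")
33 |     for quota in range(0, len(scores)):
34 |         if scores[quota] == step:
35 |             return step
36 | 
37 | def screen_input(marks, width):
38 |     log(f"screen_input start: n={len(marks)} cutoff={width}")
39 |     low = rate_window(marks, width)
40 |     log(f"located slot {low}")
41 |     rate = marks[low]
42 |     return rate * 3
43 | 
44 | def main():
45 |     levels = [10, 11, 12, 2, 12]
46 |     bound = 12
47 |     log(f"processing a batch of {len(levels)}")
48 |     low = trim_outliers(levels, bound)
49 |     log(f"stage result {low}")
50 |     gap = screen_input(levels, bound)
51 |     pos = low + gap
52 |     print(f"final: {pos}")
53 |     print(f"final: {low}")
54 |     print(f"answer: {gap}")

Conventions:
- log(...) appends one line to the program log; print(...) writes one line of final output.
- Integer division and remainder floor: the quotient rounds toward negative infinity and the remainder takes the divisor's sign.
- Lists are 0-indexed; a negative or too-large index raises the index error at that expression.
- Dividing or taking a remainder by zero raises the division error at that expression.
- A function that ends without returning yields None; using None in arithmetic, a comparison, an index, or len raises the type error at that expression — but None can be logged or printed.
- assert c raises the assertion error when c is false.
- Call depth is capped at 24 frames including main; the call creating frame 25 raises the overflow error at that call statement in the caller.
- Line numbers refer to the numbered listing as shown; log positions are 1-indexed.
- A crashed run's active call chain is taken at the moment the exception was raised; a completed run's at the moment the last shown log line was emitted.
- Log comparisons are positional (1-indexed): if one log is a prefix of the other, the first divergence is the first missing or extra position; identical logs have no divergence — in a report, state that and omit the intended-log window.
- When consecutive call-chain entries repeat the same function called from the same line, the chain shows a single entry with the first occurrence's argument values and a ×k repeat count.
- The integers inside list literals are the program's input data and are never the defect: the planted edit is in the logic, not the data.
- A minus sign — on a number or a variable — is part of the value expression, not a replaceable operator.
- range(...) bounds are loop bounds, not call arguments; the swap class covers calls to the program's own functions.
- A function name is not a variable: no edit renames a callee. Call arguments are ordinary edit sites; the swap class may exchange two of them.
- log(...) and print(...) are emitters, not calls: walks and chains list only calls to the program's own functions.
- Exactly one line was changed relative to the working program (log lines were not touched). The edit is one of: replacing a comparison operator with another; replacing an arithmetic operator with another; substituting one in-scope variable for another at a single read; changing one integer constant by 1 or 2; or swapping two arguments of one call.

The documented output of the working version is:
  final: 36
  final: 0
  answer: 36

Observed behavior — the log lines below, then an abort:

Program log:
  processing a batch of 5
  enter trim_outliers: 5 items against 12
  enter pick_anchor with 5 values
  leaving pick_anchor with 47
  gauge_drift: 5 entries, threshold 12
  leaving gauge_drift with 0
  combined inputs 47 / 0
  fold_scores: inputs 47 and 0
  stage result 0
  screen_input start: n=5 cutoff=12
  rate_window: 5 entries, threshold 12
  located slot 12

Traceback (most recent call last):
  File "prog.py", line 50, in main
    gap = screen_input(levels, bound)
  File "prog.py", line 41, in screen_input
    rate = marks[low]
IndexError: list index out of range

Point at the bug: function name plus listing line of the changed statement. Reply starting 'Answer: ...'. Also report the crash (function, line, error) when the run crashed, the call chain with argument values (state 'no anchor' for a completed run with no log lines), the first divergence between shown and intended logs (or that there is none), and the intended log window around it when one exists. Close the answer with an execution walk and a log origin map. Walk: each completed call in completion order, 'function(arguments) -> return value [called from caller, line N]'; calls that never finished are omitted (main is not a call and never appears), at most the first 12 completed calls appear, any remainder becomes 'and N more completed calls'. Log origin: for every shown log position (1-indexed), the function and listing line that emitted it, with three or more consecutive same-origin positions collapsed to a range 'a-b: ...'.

Answer: the defect is in rate_window at line 35.
Key observation: The log first diverges at position 12: the faulty run prints 'located slot 12' where the working version prints 'located slot 2'.
Crash: screen_input, line 41, IndexError.
Call chain: main -> screen_input([10, 11, 12, 2, 12], 12) (called at line 50).
First divergence: position 12 — shown 'located slot 12', intended 'located slot 2'.
Intended log window:
  10: screen_input start: n=5 cutoff=12
  11: rate_window: 5 entries, threshold 12
  12: located slot 2
Execution walk:
  pick_anchor([10, 11, 12, 2, 12]) -> 47  [called from trim_outliers, line 26]
  gauge_drift([10, 11, 12, 2, 12], 12) -> 0  [called from trim_outliers, line 27]
  fold_scores(47, 0) -> 0  [called from trim_outliers, line 29]
  trim_outliers([10, 11, 12, 2, 12], 12) -> 0  [called from main, line 48]
  rate_window([10, 11, 12, 2, 12], 12) -> 12  [called from screen_input, line 39]
Log line origins:
  1: from main, line 47
  2: from trim_outliers, line 25
  3: from pick_anchor, line 2
  4: from pick_anchor, line 6
  5: from gauge_drift, line 10
  6: from gauge_drift, line 15
  7: from trim_outliers, line 28
  8: from fold_scores, line 19
  9: from main, line 49
  10: from screen_input, line 38
  11: from rate_window, line 32
  12: from screen_input, line 40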